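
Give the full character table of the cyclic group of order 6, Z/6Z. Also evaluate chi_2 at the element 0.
Character table of Z/6Z (irreps indexed chi_0,...,chi_5 with chi_k(m) = zeta_6^(k*m), zeta_6 = exp(2*pi*i/6)):
  irrep \ class  {0} (size 1)  {1} (size 1)    {2} (size 1)    {3} (size 1)  {4} (size 1)    {5} (size 1)  
  chi_0          1             1               1               1             1               1             
  chi_1          1             exp(I*pi/3)     exp(2*I*pi/3)   -1            exp(-2*I*pi/3)  exp(-I*pi/3)  
  chi_2          1             exp(2*I*pi/3)   exp(-2*I*pi/3)  1             exp(2*I*pi/3)   exp(-2*I*pi/3)
  chi_3          1             -1              1               -1            1               -1            
  chi_4          1             exp(-2*I*pi/3)  exp(2*I*pi/3)   1             exp(-2*I*pi/3)  exp(2*I*pi/3) 
  chi_5          1             exp(-I*pi/3)    exp(-2*I*pi/3)  -1            exp(2*I*pi/3)   exp(I*pi/3)   

Spot check: chi_2(0) = zeta_6^(2*0) = zeta_6^0 = 1.

Reasoning: Z/6Z is abelian, so all 6 irreducible complex representations are 1-dimensional. They are given by chi_k(m) = zeta_6^(k*m) for k = 0,...,5. Row orthogonality: sum_m chi_k(m) conj(chi_l(m)) = 6 * [k = l].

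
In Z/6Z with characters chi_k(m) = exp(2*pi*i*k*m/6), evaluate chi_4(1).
chi_4(1) = zeta_6^4 = exp(-2*I*pi/3)

Proof sketch: chi_4(1) = zeta_6^(4*1) = zeta_6^4. Since zeta_6^6 = 1, this equals zeta_6^4 = exp(2*pi*i*4/6) = exp(-2*I*pi/3).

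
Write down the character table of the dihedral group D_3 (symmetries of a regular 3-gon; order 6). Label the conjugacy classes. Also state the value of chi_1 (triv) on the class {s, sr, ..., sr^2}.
Conjugacy classes: {e} of size 1, {r^1, r^2} of size 2, {s, sr, ..., sr^2} of size 3.
Character table:
  irrep \ class              {e} (size 1)  {r^1, r^2} (size 2)  {s, sr, ..., sr^2} (size 3)
  chi_1 (triv)               1             1                    1                          
  chi_2 (sign: r->1, s->-1)  1             1                    -1                         
  chi_3 (2d, j=1)            2             -1                   0                          

Spot check: chi_1 (triv) on {s, sr, ..., sr^2} = 1.

Working: D_3 has order 2*3 = 6 with 3 conjugacy classes, hence 3 irreducibles. Sum of squared dims 1 + 1 + 4 = 6 = |G|. Linear characters come from the abelianisation; the 2-dimensional irreps have character r^k -> 2*cos(2*pi*j*k/3), reflections -> 0.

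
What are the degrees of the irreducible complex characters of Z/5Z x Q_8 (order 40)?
Dimensions: 1, 1, 1, 1, 1, 1, 1, 1, 1, 1, 1, 1, 1, 1, 1, 1, 1, 1, 1, 1, 2, 2, 2, 2, 2

Explanation: There are 25 irreducibles (= number of conjugacy classes). Their dimensions d_i satisfy sum d_i^2 = |G| = 40: 1 + 1 + 1 + 1 + 1 + 1 + 1 + 1 + 1 + 1 + 1 + 1 + 1 + 1 + 1 + 1 + 1 + 1 + 1 + 1 + 4 + 4 + 4 + 4 + 4 = 40. (For the product with Z/5Z: each of the 5 1-dim characters of Z/5Z tensors with each irrep of Q_8, giving 5 copies of each Q_8-dimension.)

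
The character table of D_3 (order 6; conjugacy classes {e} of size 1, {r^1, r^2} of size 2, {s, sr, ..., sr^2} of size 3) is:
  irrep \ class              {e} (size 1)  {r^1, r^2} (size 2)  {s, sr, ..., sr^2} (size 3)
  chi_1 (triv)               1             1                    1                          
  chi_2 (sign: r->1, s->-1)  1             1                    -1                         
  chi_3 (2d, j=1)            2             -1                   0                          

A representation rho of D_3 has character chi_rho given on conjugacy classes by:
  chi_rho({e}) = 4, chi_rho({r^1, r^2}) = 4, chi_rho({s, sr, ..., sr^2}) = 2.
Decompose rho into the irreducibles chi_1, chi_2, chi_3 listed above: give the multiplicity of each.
Multiplicities: chi_1: 3, chi_2: 1, chi_3: 0.

Explanation: Use <chi_rho, chi> = (1/|G|) sum_C |C| * chi_rho(C) * conj(chi(C)) with |G| = 6 for each irreducible chi in the table:
  <chi_rho, chi_1> = (1/6)[1*(4)*conj(1) + 2*(4)*conj(1) + 3*(2)*conj(1)]
      = (1/6)[(4) + (8) + (6)] = 18/6 = 3
  <chi_rho, chi_2> = (1/6)[1*(4)*conj(1) + 2*(4)*conj(1) + 3*(2)*conj(-1)]
      = (1/6)[(4) + (8) + (-6)] = 6/6 = 1
  <chi_rho, chi_3> = (1/6)[1*(4)*conj(2) + 2*(4)*conj(-1) + 3*(2)*conj(0)]
      = (1/6)[(8) + (-8) + (0)] = 0/6 = 0
Dimension check: dim(rho) = sum (mult * dim) = 3*1 + 1*1 + 0*2 = 4 = chi_rho(e) = 4.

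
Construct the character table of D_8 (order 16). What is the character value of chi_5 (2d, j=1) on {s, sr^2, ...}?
Conjugacy classes: {e} of size 1, {r^4} of size 1, {r^1, r^7} of size 2, {r^2, r^6} of size 2, {r^3, r^5} of size 2, {s, sr^2, ...} of size 4, {sr, sr^3, ...} of size 4.
Character table:
  irrep \ class              {e} (size 1)  {r^4} (size 1)  {r^1, r^7} (size 2)  {r^2, r^6} (size 2)  {r^3, r^5} (size 2)  {s, sr^2, ...} (size 4)  {sr, sr^3, ...} (size 4)
  chi_1 (triv)               1             1               1                    1                    1                    1                        1                       
  chi_2 (sign: r->1, s->-1)  1             1               1                    1                    1                    -1                       -1                      
  chi_3 (r->-1, s->1)        1             1               -1                   1                    -1                   1                        -1                      
  chi_4 (r->-1, s->-1)       1             1               -1                   1                    -1                   -1                       1                       
  chi_5 (2d, j=1)            2             -2              sqrt(2)              0                    -sqrt(2)             0                        0                       
  chi_6 (2d, j=2)            2             2               0                    -2                   0                    0                        0                       
  chi_7 (2d, j=3)            2             -2              -sqrt(2)             0                    sqrt(2)              0                        0                       

Spot check: chi_5 (2d, j=1) on {s, sr^2, ...} = 0.

Reasoning: D_8 has order 2*8 = 16 with 7 conjugacy classes, hence 7 irreducibles. Sum of squared dims 1 + 1 + 1 + 1 + 4 + 4 + 4 = 16 = |G|. Linear characters come from the abelianisation; the 2-dimensional irreps have character r^k -> 2*cos(2*pi*j*k/8), reflections -> 0.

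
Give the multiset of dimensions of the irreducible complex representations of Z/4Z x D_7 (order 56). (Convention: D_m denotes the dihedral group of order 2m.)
Dimensions: 1, 1, 1, 1, 1, 1, 1, 1, 2, 2, 2, 2, 2, 2, 2, 2, 2, 2, 2, 2

Proof sketch: There are 20 irreducibles (= number of conjugacy classes). Their dimensions d_i satisfy sum d_i^2 = |G| = 56: 1 + 1 + 1 + 1 + 1 + 1 + 1 + 1 + 4 + 4 + 4 + 4 + 4 + 4 + 4 + 4 + 4 + 4 + 4 + 4 = 56. (For the product with Z/4Z: each of the 4 1-dim characters of Z/4Z tensors with each irrep of D_7, giving 4 copies of each D_7-dimension.)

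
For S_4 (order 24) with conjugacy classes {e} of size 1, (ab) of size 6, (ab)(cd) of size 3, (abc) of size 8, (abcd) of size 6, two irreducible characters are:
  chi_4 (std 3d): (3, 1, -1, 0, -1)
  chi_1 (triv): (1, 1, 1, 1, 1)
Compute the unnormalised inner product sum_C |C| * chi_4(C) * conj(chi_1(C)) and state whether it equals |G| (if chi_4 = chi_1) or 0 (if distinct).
Sum = 0; so <chi_4, chi_1> = 0 (distinct irreducibles are orthogonal).

Proof sketch: Compute term by term over conjugacy classes (|C| * chi_4(C) * conj(chi_1(C))):
  1*(3)*conj(1) + 6*(1)*conj(1) + 3*(-1)*conj(1) + 8*(0)*conj(1) + 6*(-1)*conj(1)
  = (3) + (6) + (-3) + (0) + (-6)
  = 0.
Dividing by |G| = 24 gives 0/24 = 0, matching the row-orthogonality relation <chi_4, chi_1> = [chi_4 = chi_1].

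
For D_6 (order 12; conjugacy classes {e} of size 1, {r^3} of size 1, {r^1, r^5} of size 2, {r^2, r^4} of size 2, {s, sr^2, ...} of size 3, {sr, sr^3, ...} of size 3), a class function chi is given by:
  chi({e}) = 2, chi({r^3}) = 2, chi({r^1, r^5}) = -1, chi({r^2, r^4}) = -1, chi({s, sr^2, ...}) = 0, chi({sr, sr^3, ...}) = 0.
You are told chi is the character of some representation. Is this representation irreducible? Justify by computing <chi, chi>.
Irreducible: <chi, chi> = 1.

Argument: <chi, chi> = (1/|G|) sum_C |C| * |chi(C)|^2 = (1/12)[1*|2|^2 + 1*|2|^2 + 2*|-1|^2 + 2*|-1|^2 + 3*|0|^2 + 3*|0|^2]
  = (1/12)[(4) + (4) + (2) + (2) + (0) + (0)] = 12/12 = 1.
A character is irreducible iff <chi, chi> = 1, so this representation is irreducible.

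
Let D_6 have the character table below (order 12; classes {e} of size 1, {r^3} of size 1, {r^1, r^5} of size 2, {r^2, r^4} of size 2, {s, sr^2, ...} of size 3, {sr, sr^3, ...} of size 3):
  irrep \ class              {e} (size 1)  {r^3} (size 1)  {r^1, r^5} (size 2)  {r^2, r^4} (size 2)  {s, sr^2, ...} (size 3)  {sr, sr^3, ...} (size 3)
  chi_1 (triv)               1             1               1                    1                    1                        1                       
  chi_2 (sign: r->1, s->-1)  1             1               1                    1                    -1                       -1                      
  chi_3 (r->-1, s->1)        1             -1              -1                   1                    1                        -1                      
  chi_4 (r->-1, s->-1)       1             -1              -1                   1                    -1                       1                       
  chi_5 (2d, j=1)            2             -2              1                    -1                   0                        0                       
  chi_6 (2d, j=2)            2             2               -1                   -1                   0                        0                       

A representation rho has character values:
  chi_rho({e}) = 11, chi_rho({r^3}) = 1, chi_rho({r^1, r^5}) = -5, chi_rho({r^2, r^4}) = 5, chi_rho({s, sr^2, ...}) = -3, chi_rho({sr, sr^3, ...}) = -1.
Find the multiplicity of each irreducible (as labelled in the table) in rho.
Multiplicities: chi_1: 0, chi_2: 2, chi_3: 2, chi_4: 3, chi_5: 0, chi_6: 2.

Argument: Use <chi_rho, chi> = (1/|G|) sum_C |C| * chi_rho(C) * conj(chi(C)) with |G| = 12 for each irreducible chi in the table:
  <chi_rho, chi_1> = (1/12)[1*(11)*conj(1) + 1*(1)*conj(1) + 2*(-5)*conj(1) + 2*(5)*conj(1) + 3*(-3)*conj(1) + 3*(-1)*conj(1)]
      = (1/12)[(11) + (1) + (-10) + (10) + (-9) + (-3)] = 0/12 = 0
  <chi_rho, chi_2> = (1/12)[1*(11)*conj(1) + 1*(1)*conj(1) + 2*(-5)*conj(1) + 2*(5)*conj(1) + 3*(-3)*conj(-1) + 3*(-1)*conj(-1)]
      = (1/12)[(11) + (1) + (-10) + (10) + (9) + (3)] = 24/12 = 2
  <chi_rho, chi_3> = (1/12)[1*(11)*conj(1) + 1*(1)*conj(-1) + 2*(-5)*conj(-1) + 2*(5)*conj(1) + 3*(-3)*conj(1) + 3*(-1)*conj(-1)]
      = (1/12)[(11) + (-1) + (10) + (10) + (-9) + (3)] = 24/12 = 2
  <chi_rho, chi_4> = (1/12)[1*(11)*conj(1) + 1*(1)*conj(-1) + 2*(-5)*conj(-1) + 2*(5)*conj(1) + 3*(-3)*conj(-1) + 3*(-1)*conj(1)]
      = (1/12)[(11) + (-1) + (10) + (10) + (9) + (-3)] = 36/12 = 3
  <chi_rho, chi_5> = (1/12)[1*(11)*conj(2) + 1*(1)*conj(-2) + 2*(-5)*conj(1) + 2*(5)*conj(-1) + 3*(-3)*conj(0) + 3*(-1)*conj(0)]
      = (1/12)[(22) + (-2) + (-10) + (-10) + (0) + (0)] = 0/12 = 0
  <chi_rho, chi_6> = (1/12)[1*(11)*conj(2) + 1*(1)*conj(2) + 2*(-5)*conj(-1) + 2*(5)*conj(-1) + 3*(-3)*conj(0) + 3*(-1)*conj(0)]
      = (1/12)[(22) + (2) + (10) + (-10) + (0) + (0)] = 24/12 = 2
Dimension check: dim(rho) = sum (mult * dim) = 0*1 + 2*1 + 2*1 + 3*1 + 0*2 + 2*2 = 11 = chi_rho(e) = 11.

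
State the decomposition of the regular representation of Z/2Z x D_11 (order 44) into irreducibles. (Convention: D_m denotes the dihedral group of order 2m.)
Each irreducible V_i of dimension d_i appears with multiplicity d_i, i.e. rho_reg = (direct sum over all irreducibles V_i) d_i V_i. The irreducible dimensions for Z/2Z x D_11 are 1, 1, 1, 1, 2, 2, 2, 2, 2, 2, 2, 2, 2, 2: 4 irreducibles of dimension 1, each with multiplicity 1; 10 irreducibles of dimension 2, each with multiplicity 2. Total dimension 4*1*1 + 10*2*2 = 44 = |G|.

Derivation: General theorem: in the regular representation of a finite group G, each irreducible appears with multiplicity equal to its dimension. Check: dim(rho_reg) = sum d_i^2 = 1 + 1 + 1 + 1 + 4 + 4 + 4 + 4 + 4 + 4 + 4 + 4 + 4 + 4 = 44 = |G|.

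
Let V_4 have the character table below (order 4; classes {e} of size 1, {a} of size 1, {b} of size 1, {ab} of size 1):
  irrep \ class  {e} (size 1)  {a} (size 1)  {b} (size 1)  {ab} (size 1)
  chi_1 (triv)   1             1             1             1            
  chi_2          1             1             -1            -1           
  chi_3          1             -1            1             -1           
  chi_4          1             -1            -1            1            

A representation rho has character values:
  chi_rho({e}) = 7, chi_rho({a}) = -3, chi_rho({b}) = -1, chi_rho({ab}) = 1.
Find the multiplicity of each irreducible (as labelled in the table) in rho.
Multiplicities: chi_1: 1, chi_2: 1, chi_3: 2, chi_4: 3.

Justification: Use <chi_rho, chi> = (1/|G|) sum_C |C| * chi_rho(C) * conj(chi(C)) with |G| = 4 for each irreducible chi in the table:
  <chi_rho, chi_1> = (1/4)[1*(7)*conj(1) + 1*(-3)*conj(1) + 1*(-1)*conj(1) + 1*(1)*conj(1)]
      = (1/4)[(7) + (-3) + (-1) + (1)] = 4/4 = 1
  <chi_rho, chi_2> = (1/4)[1*(7)*conj(1) + 1*(-3)*conj(1) + 1*(-1)*conj(-1) + 1*(1)*conj(-1)]
      = (1/4)[(7) + (-3) + (1) + (-1)] = 4/4 = 1
  <chi_rho, chi_3> = (1/4)[1*(7)*conj(1) + 1*(-3)*conj(-1) + 1*(-1)*conj(1) + 1*(1)*conj(-1)]
      = (1/4)[(7) + (3) + (-1) + (-1)] = 8/4 = 2
  <chi_rho, chi_4> = (1/4)[1*(7)*conj(1) + 1*(-3)*conj(-1) + 1*(-1)*conj(-1) + 1*(1)*conj(1)]
      = (1/4)[(7) + (3) + (1) + (1)] = 12/4 = 3
Dimension check: dim(rho) = sum (mult * dim) = 1*1 + 1*1 + 2*1 + 3*1 = 7 = chi_rho(e) = 7.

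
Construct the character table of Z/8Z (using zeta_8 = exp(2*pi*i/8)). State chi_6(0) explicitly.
Character table of Z/8Z (irreps indexed chi_0,...,chi_7 with chi_k(m) = zeta_8^(k*m), zeta_8 = exp(2*pi*i/8)):
  irrep \ class  {0} (size 1)  {1} (size 1)    {2} (size 1)  {3} (size 1)    {4} (size 1)  {5} (size 1)    {6} (size 1)  {7} (size 1)  
  chi_0          1             1               1             1               1             1               1             1             
  chi_1          1             exp(I*pi/4)     I             exp(3*I*pi/4)   -1            exp(-3*I*pi/4)  -I            exp(-I*pi/4)  
  chi_2          1             I               -1            -I              1             I               -1            -I            
  chi_3          1             exp(3*I*pi/4)   -I            exp(I*pi/4)     -1            exp(-I*pi/4)    I             exp(-3*I*pi/4)
  chi_4          1             -1              1             -1              1             -1              1             -1            
  chi_5          1             exp(-3*I*pi/4)  I             exp(-I*pi/4)    -1            exp(I*pi/4)     -I            exp(3*I*pi/4) 
  chi_6          1             -I              -1            I               1             -I              -1            I             
  chi_7          1             exp(-I*pi/4)    -I            exp(-3*I*pi/4)  -1            exp(3*I*pi/4)   I             exp(I*pi/4)   

Spot check: chi_6(0) = zeta_8^(6*0) = zeta_8^0 = 1.

Argument: Z/8Z is abelian, so all 8 irreducible complex representations are 1-dimensional. They are given by chi_k(m) = zeta_8^(k*m) for k = 0,...,7. Row orthogonality: sum_m chi_k(m) conj(chi_l(m)) = 8 * [k = l].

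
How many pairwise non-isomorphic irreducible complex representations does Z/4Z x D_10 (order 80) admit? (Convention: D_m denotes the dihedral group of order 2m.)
32

Justification: The number of irreducible complex representations of a finite group equals its number of conjugacy classes. For a direct product, #classes(G x H) = #classes(G) * #classes(H). Z/4Z has 4 classes (abelian), D_10 has 8 classes, so 4 * 8 = 32, so Z/4Z x D_10 (order 80) has exactly 32 irreducible complex representations.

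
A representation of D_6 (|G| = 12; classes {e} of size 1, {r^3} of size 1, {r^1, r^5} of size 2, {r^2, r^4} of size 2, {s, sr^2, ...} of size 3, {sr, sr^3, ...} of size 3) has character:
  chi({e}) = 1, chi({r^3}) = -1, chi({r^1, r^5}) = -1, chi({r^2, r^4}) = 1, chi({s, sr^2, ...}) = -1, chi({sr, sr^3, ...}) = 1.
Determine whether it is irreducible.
Irreducible: <chi, chi> = 1.

Solution. <chi, chi> = (1/|G|) sum_C |C| * |chi(C)|^2 = (1/12)[1*|1|^2 + 1*|-1|^2 + 2*|-1|^2 + 2*|1|^2 + 3*|-1|^2 + 3*|1|^2]
  = (1/12)[(1) + (1) + (2) + (2) + (3) + (3)] = 12/12 = 1.
A character is irreducible iff <chi, chi> = 1, so this representation is irreducible.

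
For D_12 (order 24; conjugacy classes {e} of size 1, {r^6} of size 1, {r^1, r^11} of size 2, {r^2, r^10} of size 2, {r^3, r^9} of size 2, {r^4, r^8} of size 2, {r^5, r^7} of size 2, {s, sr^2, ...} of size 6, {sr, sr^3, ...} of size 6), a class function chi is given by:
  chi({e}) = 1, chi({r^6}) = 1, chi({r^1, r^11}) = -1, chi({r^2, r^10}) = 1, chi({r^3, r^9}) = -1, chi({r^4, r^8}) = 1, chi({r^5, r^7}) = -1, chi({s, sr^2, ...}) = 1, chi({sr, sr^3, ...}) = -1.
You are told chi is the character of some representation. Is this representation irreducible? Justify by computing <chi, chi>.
Irreducible: <chi, chi> = 1.

Details: <chi, chi> = (1/|G|) sum_C |C| * |chi(C)|^2 = (1/24)[1*|1|^2 + 1*|1|^2 + 2*|-1|^2 + 2*|1|^2 + 2*|-1|^2 + 2*|1|^2 + 2*|-1|^2 + 6*|1|^2 + 6*|-1|^2]
  = (1/24)[(1) + (1) + (2) + (2) + (2) + (2) + (2) + (6) + (6)] = 24/24 = 1.
A character is irreducible iff <chi, chi> = 1, so this representation is irreducible.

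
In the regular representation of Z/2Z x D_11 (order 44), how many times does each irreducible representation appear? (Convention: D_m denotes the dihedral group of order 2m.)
Each irreducible V_i of dimension d_i appears with multiplicity d_i, i.e. rho_reg = (direct sum over all irreducibles V_i) d_i V_i. The irreducible dimensions for Z/2Z x D_11 are 1, 1, 1, 1, 2, 2, 2, 2, 2, 2, 2, 2, 2, 2: 4 irreducibles of dimension 1, each with multiplicity 1; 10 irreducibles of dimension 2, each with multiplicity 2. Total dimension 4*1*1 + 10*2*2 = 44 = |G|.

Derivation: General theorem: in the regular representation of a finite group G, each irreducible appears with multiplicity equal to its dimension. Check: dim(rho_reg) = sum d_i^2 = 1 + 1 + 1 + 1 + 4 + 4 + 4 + 4 + 4 + 4 + 4 + 4 + 4 + 4 = 44 = |G|.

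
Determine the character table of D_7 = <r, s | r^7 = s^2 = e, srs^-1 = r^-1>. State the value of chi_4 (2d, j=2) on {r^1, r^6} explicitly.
Conjugacy classes: {e} of size 1, {r^1, r^6} of size 2, {r^2, r^5} of size 2, {r^3, r^4} of size 2, {s, sr, ..., sr^6} of size 7.
Character table:
  irrep \ class              {e} (size 1)  {r^1, r^6} (size 2)  {r^2, r^5} (size 2)  {r^3, r^4} (size 2)  {s, sr, ..., sr^6} (size 7)
  chi_1 (triv)               1             1                    1                    1                    1                          
  chi_2 (sign: r->1, s->-1)  1             1                    1                    1                    -1                         
  chi_3 (2d, j=1)            2             2*cos(2*pi/7)        -2*cos(3*pi/7)       -2*cos(pi/7)         0                          
  chi_4 (2d, j=2)            2             -2*cos(3*pi/7)       -2*cos(pi/7)         2*cos(2*pi/7)        0                          
  chi_5 (2d, j=3)            2             -2*cos(pi/7)         2*cos(2*pi/7)        -2*cos(3*pi/7)       0                          

Spot check: chi_4 (2d, j=2) on {r^1, r^6} = -2*cos(3*pi/7).

Why: D_7 has order 2*7 = 14 with 5 conjugacy classes, hence 5 irreducibles. Sum of squared dims 1 + 1 + 4 + 4 + 4 = 14 = |G|. Linear characters come from the abelianisation; the 2-dimensional irreps have character r^k -> 2*cos(2*pi*j*k/7), reflections -> 0.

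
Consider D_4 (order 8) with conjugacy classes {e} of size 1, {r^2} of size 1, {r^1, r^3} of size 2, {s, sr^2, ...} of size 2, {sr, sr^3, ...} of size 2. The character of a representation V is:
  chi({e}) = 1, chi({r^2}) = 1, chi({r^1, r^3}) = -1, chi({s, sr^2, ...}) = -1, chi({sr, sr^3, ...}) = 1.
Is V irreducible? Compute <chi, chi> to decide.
Irreducible: <chi, chi> = 1.

Derivation: <chi, chi> = (1/|G|) sum_C |C| * |chi(C)|^2 = (1/8)[1*|1|^2 + 1*|1|^2 + 2*|-1|^2 + 2*|-1|^2 + 2*|1|^2]
  = (1/8)[(1) + (1) + (2) + (2) + (2)] = 8/8 = 1.
A character is irreducible iff <chi, chi> = 1, so this representation is irreducible.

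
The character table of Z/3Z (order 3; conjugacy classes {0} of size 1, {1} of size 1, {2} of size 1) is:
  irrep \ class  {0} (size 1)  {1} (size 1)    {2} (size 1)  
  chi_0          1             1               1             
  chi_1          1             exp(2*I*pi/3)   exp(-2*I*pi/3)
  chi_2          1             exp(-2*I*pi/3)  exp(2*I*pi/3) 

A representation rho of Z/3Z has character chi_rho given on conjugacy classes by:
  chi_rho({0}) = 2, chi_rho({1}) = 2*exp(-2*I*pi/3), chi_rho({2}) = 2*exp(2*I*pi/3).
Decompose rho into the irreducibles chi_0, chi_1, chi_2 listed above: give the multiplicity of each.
Multiplicities: chi_0: 0, chi_1: 0, chi_2: 2.

Details: Use <chi_rho, chi> = (1/|G|) sum_C |C| * chi_rho(C) * conj(chi(C)) with |G| = 3 for each irreducible chi in the table:
  <chi_rho, chi_0> = (1/3)[1*(2)*conj(1) + 1*(2*exp(-2*I*pi/3))*conj(1) + 1*(2*exp(2*I*pi/3))*conj(1)]
      = (1/3)[(2) + (2*exp(-2*I*pi/3)) + (2*exp(2*I*pi/3))] = 0/3 = 0
  <chi_rho, chi_1> = (1/3)[1*(2)*conj(1) + 1*(2*exp(-2*I*pi/3))*conj(exp(2*I*pi/3)) + 1*(2*exp(2*I*pi/3))*conj(exp(-2*I*pi/3))]
      = (1/3)[(2) + (2*exp(2*I*pi/3)) + (2*exp(-2*I*pi/3))] = 0/3 = 0
  <chi_rho, chi_2> = (1/3)[1*(2)*conj(1) + 1*(2*exp(-2*I*pi/3))*conj(exp(-2*I*pi/3)) + 1*(2*exp(2*I*pi/3))*conj(exp(2*I*pi/3))]
      = (1/3)[(2) + (2) + (2)] = 6/3 = 2
(Exp terms are combined using exp(i*s)*conj(exp(i*t)) = exp(i*(s-t)), and sums of them are collapsed using the identity that for every m > 1 the m distinct m-th roots of unity sum to 0, e.g. 1 + exp(2*I*pi/3) + exp(-2*I*pi/3) = 0.)
Dimension check: dim(rho) = sum (mult * dim) = 0*1 + 0*1 + 2*1 = 2 = chi_rho(e) = 2.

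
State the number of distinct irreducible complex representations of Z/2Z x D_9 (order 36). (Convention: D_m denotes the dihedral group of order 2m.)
12

Justification: The number of irreducible complex representations of a finite group equals its number of conjugacy classes. For a direct product, #classes(G x H) = #classes(G) * #classes(H). Z/2Z has 2 classes (abelian), D_9 has 6 classes, so 2 * 6 = 12, so Z/2Z x D_9 (order 36) has exactly 12 irreducible complex representations.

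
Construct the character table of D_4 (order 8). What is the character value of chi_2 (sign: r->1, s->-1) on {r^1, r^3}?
Conjugacy classes: {e} of size 1, {r^2} of size 1, {r^1, r^3} of size 2, {s, sr^2, ...} of size 2, {sr, sr^3, ...} of size 2.
Character table:
  irrep \ class              {e} (size 1)  {r^2} (size 1)  {r^1, r^3} (size 2)  {s, sr^2, ...} (size 2)  {sr, sr^3, ...} (size 2)
  chi_1 (triv)               1             1               1                    1                        1                       
  chi_2 (sign: r->1, s->-1)  1             1               1                    -1                       -1                      
  chi_3 (r->-1, s->1)        1             1               -1                   1                        -1                      
  chi_4 (r->-1, s->-1)       1             1               -1                   -1                       1                       
  chi_5 (2d, j=1)            2             -2              0                    0                        0                       

Spot check: chi_2 (sign: r->1, s->-1) on {r^1, r^3} = 1.

Proof sketch: D_4 has order 2*4 = 8 with 5 conjugacy classes, hence 5 irreducibles. Sum of squared dims 1 + 1 + 1 + 1 + 4 = 8 = |G|. Linear characters come from the abelianisation; the 2-dimensional irreps have character r^k -> 2*cos(2*pi*j*k/4), reflections -> 0.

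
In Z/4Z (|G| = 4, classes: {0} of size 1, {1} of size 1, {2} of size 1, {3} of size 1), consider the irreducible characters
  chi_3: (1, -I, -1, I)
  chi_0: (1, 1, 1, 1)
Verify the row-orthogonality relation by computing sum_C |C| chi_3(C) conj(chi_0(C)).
Sum = 0; so <chi_3, chi_0> = 0 (distinct irreducibles are orthogonal).

Proof sketch: Compute term by term over conjugacy classes (|C| * chi_3(C) * conj(chi_0(C))):
  1*(1)*conj(1) + 1*(-I)*conj(1) + 1*(-1)*conj(1) + 1*(I)*conj(1)
  = (1) + (-I) + (-1) + (I)
  = 0.
(Exp terms are combined using exp(i*s)*conj(exp(i*t)) = exp(i*(s-t)), and sums of them are collapsed using the identity that for every m > 1 the m distinct m-th roots of unity sum to 0, e.g. 1 + exp(2*I*pi/3) + exp(-2*I*pi/3) = 0.)
Dividing by |G| = 4 gives 0/4 = 0, matching the row-orthogonality relation <chi_3, chi_0> = [chi_3 = chi_0].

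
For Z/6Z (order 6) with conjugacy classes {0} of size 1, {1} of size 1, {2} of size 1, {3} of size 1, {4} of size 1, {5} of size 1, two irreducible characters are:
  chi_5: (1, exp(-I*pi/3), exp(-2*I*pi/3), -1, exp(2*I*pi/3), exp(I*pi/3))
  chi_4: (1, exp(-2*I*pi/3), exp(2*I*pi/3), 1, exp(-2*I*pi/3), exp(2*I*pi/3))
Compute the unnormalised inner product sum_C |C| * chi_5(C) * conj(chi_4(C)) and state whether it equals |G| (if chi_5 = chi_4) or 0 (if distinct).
Sum = 0; so <chi_5, chi_4> = 0 (distinct irreducibles are orthogonal).

Derivation: Compute term by term over conjugacy classes (|C| * chi_5(C) * conj(chi_4(C))):
  1*(1)*conj(1) + 1*(exp(-I*pi/3))*conj(exp(-2*I*pi/3)) + 1*(exp(-2*I*pi/3))*conj(exp(2*I*pi/3)) + 1*(-1)*conj(1) + 1*(exp(2*I*pi/3))*conj(exp(-2*I*pi/3)) + 1*(exp(I*pi/3))*conj(exp(2*I*pi/3))
  = (1) + (exp(I*pi/3)) + (exp(2*I*pi/3)) + (-1) + (exp(-2*I*pi/3)) + (exp(-I*pi/3))
  = 0.
(Exp terms are combined using exp(i*s)*conj(exp(i*t)) = exp(i*(s-t)), and sums of them are collapsed using the identity that for every m > 1 the m distinct m-th roots of unity sum to 0, e.g. 1 + exp(2*I*pi/3) + exp(-2*I*pi/3) = 0.)
Dividing by |G| = 6 gives 0/6 = 0, matching the row-orthogonality relation <chi_5, chi_4> = [chi_5 = chi_4].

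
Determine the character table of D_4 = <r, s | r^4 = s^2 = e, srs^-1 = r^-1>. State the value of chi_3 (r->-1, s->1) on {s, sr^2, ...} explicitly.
Conjugacy classes: {e} of size 1, {r^2} of size 1, {r^1, r^3} of size 2, {s, sr^2, ...} of size 2, {sr, sr^3, ...} of size 2.
Character table:
  irrep \ class              {e} (size 1)  {r^2} (size 1)  {r^1, r^3} (size 2)  {s, sr^2, ...} (size 2)  {sr, sr^3, ...} (size 2)
  chi_1 (triv)               1             1               1                    1                        1                       
  chi_2 (sign: r->1, s->-1)  1             1               1                    -1                       -1                      
  chi_3 (r->-1, s->1)        1             1               -1                   1                        -1                      
  chi_4 (r->-1, s->-1)       1             1               -1                   -1                       1                       
  chi_5 (2d, j=1)            2             -2              0                    0                        0                       

Spot check: chi_3 (r->-1, s->1) on {s, sr^2, ...} = 1.

Details: D_4 has order 2*4 = 8 with 5 conjugacy classes, hence 5 irreducibles. Sum of squared dims 1 + 1 + 1 + 1 + 4 = 8 = |G|. Linear characters come from the abelianisation; the 2-dimensional irreps have character r^k -> 2*cos(2*pi*j*k/4), reflections -> 0.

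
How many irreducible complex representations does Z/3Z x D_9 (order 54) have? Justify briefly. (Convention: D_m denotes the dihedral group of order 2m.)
18

Working: The number of irreducible complex representations of a finite group equals its number of conjugacy classes. For a direct product, #classes(G x H) = #classes(G) * #classes(H). Z/3Z has 3 classes (abelian), D_9 has 6 classes, so 3 * 6 = 18, so Z/3Z x D_9 (order 54) has exactly 18 irreducible complex representations.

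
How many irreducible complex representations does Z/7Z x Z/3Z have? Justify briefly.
21

Working: The number of irreducible complex representations of a finite group equals its number of conjugacy classes. Z/7Z x Z/3Z is abelian of order 21, so every element is its own conjugacy class: 21 classes, so Z/7Z x Z/3Z (order 21) has exactly 21 irreducible complex representations.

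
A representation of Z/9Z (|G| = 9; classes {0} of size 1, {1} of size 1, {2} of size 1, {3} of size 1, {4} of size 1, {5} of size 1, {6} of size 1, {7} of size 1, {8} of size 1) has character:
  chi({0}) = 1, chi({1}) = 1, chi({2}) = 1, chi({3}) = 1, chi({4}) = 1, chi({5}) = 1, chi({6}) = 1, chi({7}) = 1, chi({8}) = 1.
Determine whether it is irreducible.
Irreducible: <chi, chi> = 1.

Justification: <chi, chi> = (1/|G|) sum_C |C| * |chi(C)|^2 = (1/9)[1*|1|^2 + 1*|1|^2 + 1*|1|^2 + 1*|1|^2 + 1*|1|^2 + 1*|1|^2 + 1*|1|^2 + 1*|1|^2 + 1*|1|^2]
  = (1/9)[(1) + (1) + (1) + (1) + (1) + (1) + (1) + (1) + (1)] = 9/9 = 1.
(Exp terms are combined using exp(i*s)*conj(exp(i*t)) = exp(i*(s-t)), and sums of them are collapsed using the identity that for every m > 1 the m distinct m-th roots of unity sum to 0, e.g. 1 + exp(2*I*pi/3) + exp(-2*I*pi/3) = 0.)
A character is irreducible iff <chi, chi> = 1, so this representation is irreducible.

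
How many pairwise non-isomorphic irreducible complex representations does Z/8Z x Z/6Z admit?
48

Solution. The number of irreducible complex representations of a finite group equals its number of conjugacy classes. Z/8Z x Z/6Z is abelian of order 48, so every element is its own conjugacy class: 48 classes, so Z/8Z x Z/6Z (order 48) has exactly 48 irreducible complex representations.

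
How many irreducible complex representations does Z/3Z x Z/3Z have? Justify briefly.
9

Working: The number of irreducible complex representations of a finite group equals its number of conjugacy classes. Z/3Z x Z/3Z is abelian of order 9, so every element is its own conjugacy class: 9 classes, so Z/3Z x Z/3Z (order 9) has exactly 9 irreducible complex representations.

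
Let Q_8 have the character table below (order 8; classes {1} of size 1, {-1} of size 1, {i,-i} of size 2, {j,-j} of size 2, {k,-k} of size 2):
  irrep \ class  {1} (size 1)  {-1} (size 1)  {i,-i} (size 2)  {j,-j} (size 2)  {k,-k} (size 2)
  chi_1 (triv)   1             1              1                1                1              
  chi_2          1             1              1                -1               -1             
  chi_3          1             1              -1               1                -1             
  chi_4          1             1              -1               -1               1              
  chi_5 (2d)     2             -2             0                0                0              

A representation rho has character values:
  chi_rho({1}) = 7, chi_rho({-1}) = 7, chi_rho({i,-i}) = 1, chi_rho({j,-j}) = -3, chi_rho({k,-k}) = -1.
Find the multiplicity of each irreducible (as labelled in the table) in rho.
Multiplicities: chi_1: 1, chi_2: 3, chi_3: 1, chi_4: 2, chi_5: 0.

Derivation: Use <chi_rho, chi> = (1/|G|) sum_C |C| * chi_rho(C) * conj(chi(C)) with |G| = 8 for each irreducible chi in the table:
  <chi_rho, chi_1> = (1/8)[1*(7)*conj(1) + 1*(7)*conj(1) + 2*(1)*conj(1) + 2*(-3)*conj(1) + 2*(-1)*conj(1)]
      = (1/8)[(7) + (7) + (2) + (-6) + (-2)] = 8/8 = 1
  <chi_rho, chi_2> = (1/8)[1*(7)*conj(1) + 1*(7)*conj(1) + 2*(1)*conj(1) + 2*(-3)*conj(-1) + 2*(-1)*conj(-1)]
      = (1/8)[(7) + (7) + (2) + (6) + (2)] = 24/8 = 3
  <chi_rho, chi_3> = (1/8)[1*(7)*conj(1) + 1*(7)*conj(1) + 2*(1)*conj(-1) + 2*(-3)*conj(1) + 2*(-1)*conj(-1)]
      = (1/8)[(7) + (7) + (-2) + (-6) + (2)] = 8/8 = 1
  <chi_rho, chi_4> = (1/8)[1*(7)*conj(1) + 1*(7)*conj(1) + 2*(1)*conj(-1) + 2*(-3)*conj(-1) + 2*(-1)*conj(1)]
      = (1/8)[(7) + (7) + (-2) + (6) + (-2)] = 16/8 = 2
  <chi_rho, chi_5> = (1/8)[1*(7)*conj(2) + 1*(7)*conj(-2) + 2*(1)*conj(0) + 2*(-3)*conj(0) + 2*(-1)*conj(0)]
      = (1/8)[(14) + (-14) + (0) + (0) + (0)] = 0/8 = 0
Dimension check: dim(rho) = sum (mult * dim) = 1*1 + 3*1 + 1*1 + 2*1 + 0*2 = 7 = chi_rho(e) = 7.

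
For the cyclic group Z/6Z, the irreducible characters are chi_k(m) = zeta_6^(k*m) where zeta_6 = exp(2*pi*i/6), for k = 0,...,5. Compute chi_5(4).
chi_5(4) = zeta_6^20 = exp(2*I*pi/3)

Argument: chi_5(4) = zeta_6^(5*4) = zeta_6^20. Since zeta_6^6 = 1, this equals zeta_6^2 = exp(2*pi*i*2/6) = exp(2*I*pi/3).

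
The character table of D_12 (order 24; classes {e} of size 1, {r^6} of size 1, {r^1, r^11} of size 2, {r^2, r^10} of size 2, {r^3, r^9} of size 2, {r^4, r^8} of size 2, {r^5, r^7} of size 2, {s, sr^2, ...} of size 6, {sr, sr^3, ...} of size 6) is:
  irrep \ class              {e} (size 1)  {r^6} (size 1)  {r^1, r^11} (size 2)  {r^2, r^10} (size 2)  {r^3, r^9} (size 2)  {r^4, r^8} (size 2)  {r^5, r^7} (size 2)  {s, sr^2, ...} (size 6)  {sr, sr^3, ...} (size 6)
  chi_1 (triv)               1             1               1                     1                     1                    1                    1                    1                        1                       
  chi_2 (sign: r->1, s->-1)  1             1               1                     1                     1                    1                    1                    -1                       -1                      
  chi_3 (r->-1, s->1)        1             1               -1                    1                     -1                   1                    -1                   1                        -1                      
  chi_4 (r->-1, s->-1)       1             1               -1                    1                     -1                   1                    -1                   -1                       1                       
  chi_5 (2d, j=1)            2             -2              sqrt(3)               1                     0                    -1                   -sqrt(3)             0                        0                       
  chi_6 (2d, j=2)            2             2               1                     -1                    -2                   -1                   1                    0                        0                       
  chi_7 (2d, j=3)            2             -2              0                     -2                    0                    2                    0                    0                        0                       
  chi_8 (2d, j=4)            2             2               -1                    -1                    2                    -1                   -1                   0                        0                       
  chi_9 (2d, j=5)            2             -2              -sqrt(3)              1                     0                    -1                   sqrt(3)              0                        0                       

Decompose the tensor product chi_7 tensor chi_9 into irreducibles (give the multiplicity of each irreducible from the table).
chi_7 tensor chi_9 = chi_6 + chi_8 (all other irreducibles have multiplicity 0).

Proof sketch: The character of a tensor product is the pointwise product (chi_7 * chi_9)(C) = chi_7(C) * chi_9(C):
  {e}: (2)*(2), {r^6}: (-2)*(-2), {r^1, r^11}: (0)*(-sqrt(3)), {r^2, r^10}: (-2)*(1), {r^3, r^9}: (0)*(0), {r^4, r^8}: (2)*(-1), {r^5, r^7}: (0)*(sqrt(3)), {s, sr^2, ...}: (0)*(0), {sr, sr^3, ...}: (0)*(0)
so (chi_7 * chi_9) takes values
  {e} -> 4, {r^6} -> 4, {r^1, r^11} -> 0, {r^2, r^10} -> -2, {r^3, r^9} -> 0, {r^4, r^8} -> -2, {r^5, r^7} -> 0, {s, sr^2, ...} -> 0, {sr, sr^3, ...} -> 0.
Now take the inner product of this character with each irreducible chi from the table, <chi_7*chi_9, chi> = (1/24) sum_C |C| (chi_7*chi_9)(C) conj(chi(C)):
  <chi_7*chi_9, chi_1> = (1/24)[1*(4)*conj(1) + 1*(4)*conj(1) + 2*(0)*conj(1) + 2*(-2)*conj(1) + 2*(0)*conj(1) + 2*(-2)*conj(1) + 2*(0)*conj(1) + 6*(0)*conj(1) + 6*(0)*conj(1)]
      = (1/24)[(4) + (4) + (0) + (-4) + (0) + (-4) + (0) + (0) + (0)] = 0/24 = 0
  <chi_7*chi_9, chi_2> = (1/24)[1*(4)*conj(1) + 1*(4)*conj(1) + 2*(0)*conj(1) + 2*(-2)*conj(1) + 2*(0)*conj(1) + 2*(-2)*conj(1) + 2*(0)*conj(1) + 6*(0)*conj(-1) + 6*(0)*conj(-1)]
      = (1/24)[(4) + (4) + (0) + (-4) + (0) + (-4) + (0) + (0) + (0)] = 0/24 = 0
  <chi_7*chi_9, chi_3> = (1/24)[1*(4)*conj(1) + 1*(4)*conj(1) + 2*(0)*conj(-1) + 2*(-2)*conj(1) + 2*(0)*conj(-1) + 2*(-2)*conj(1) + 2*(0)*conj(-1) + 6*(0)*conj(1) + 6*(0)*conj(-1)]
      = (1/24)[(4) + (4) + (0) + (-4) + (0) + (-4) + (0) + (0) + (0)] = 0/24 = 0
  <chi_7*chi_9, chi_4> = (1/24)[1*(4)*conj(1) + 1*(4)*conj(1) + 2*(0)*conj(-1) + 2*(-2)*conj(1) + 2*(0)*conj(-1) + 2*(-2)*conj(1) + 2*(0)*conj(-1) + 6*(0)*conj(-1) + 6*(0)*conj(1)]
      = (1/24)[(4) + (4) + (0) + (-4) + (0) + (-4) + (0) + (0) + (0)] = 0/24 = 0
  <chi_7*chi_9, chi_5> = (1/24)[1*(4)*conj(2) + 1*(4)*conj(-2) + 2*(0)*conj(sqrt(3)) + 2*(-2)*conj(1) + 2*(0)*conj(0) + 2*(-2)*conj(-1) + 2*(0)*conj(-sqrt(3)) + 6*(0)*conj(0) + 6*(0)*conj(0)]
      = (1/24)[(8) + (-8) + (0) + (-4) + (0) + (4) + (0) + (0) + (0)] = 0/24 = 0
  <chi_7*chi_9, chi_6> = (1/24)[1*(4)*conj(2) + 1*(4)*conj(2) + 2*(0)*conj(1) + 2*(-2)*conj(-1) + 2*(0)*conj(-2) + 2*(-2)*conj(-1) + 2*(0)*conj(1) + 6*(0)*conj(0) + 6*(0)*conj(0)]
      = (1/24)[(8) + (8) + (0) + (4) + (0) + (4) + (0) + (0) + (0)] = 24/24 = 1
  <chi_7*chi_9, chi_7> = (1/24)[1*(4)*conj(2) + 1*(4)*conj(-2) + 2*(0)*conj(0) + 2*(-2)*conj(-2) + 2*(0)*conj(0) + 2*(-2)*conj(2) + 2*(0)*conj(0) + 6*(0)*conj(0) + 6*(0)*conj(0)]
      = (1/24)[(8) + (-8) + (0) + (8) + (0) + (-8) + (0) + (0) + (0)] = 0/24 = 0
  <chi_7*chi_9, chi_8> = (1/24)[1*(4)*conj(2) + 1*(4)*conj(2) + 2*(0)*conj(-1) + 2*(-2)*conj(-1) + 2*(0)*conj(2) + 2*(-2)*conj(-1) + 2*(0)*conj(-1) + 6*(0)*conj(0) + 6*(0)*conj(0)]
      = (1/24)[(8) + (8) + (0) + (4) + (0) + (4) + (0) + (0) + (0)] = 24/24 = 1
  <chi_7*chi_9, chi_9> = (1/24)[1*(4)*conj(2) + 1*(4)*conj(-2) + 2*(0)*conj(-sqrt(3)) + 2*(-2)*conj(1) + 2*(0)*conj(0) + 2*(-2)*conj(-1) + 2*(0)*conj(sqrt(3)) + 6*(0)*conj(0) + 6*(0)*conj(0)]
      = (1/24)[(8) + (-8) + (0) + (-4) + (0) + (4) + (0) + (0) + (0)] = 0/24 = 0
Hence the multiplicities are chi_6: 1, chi_8: 1. Dimension check: dim(chi_7)*dim(chi_9) = 2*2 = 4 and sum (mult * dim) = 1*2 + 1*2 = 4.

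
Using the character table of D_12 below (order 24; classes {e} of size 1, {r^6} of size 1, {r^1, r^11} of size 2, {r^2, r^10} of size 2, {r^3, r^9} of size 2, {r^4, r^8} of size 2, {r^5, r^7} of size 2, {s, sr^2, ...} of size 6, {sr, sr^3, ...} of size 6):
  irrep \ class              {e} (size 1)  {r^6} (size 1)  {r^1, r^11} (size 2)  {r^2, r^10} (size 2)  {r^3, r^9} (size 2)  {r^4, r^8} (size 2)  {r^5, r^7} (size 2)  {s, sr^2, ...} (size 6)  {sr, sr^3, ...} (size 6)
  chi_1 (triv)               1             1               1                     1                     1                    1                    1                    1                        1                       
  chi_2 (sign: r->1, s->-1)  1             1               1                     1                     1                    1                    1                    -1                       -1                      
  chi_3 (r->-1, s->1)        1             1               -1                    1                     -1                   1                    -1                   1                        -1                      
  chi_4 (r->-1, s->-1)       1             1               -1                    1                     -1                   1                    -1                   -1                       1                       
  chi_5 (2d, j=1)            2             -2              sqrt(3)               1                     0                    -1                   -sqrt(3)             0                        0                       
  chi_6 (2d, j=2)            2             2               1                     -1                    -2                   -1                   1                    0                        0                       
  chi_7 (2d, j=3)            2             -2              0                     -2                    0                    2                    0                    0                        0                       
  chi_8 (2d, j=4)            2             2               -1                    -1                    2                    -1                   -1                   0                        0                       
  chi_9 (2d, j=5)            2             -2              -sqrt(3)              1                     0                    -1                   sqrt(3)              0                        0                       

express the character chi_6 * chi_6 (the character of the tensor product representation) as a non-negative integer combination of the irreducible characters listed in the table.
chi_6 tensor chi_6 = chi_1 + chi_2 + chi_8 (all other irreducibles have multiplicity 0).

Why: The character of a tensor product is the pointwise product (chi_6 * chi_6)(C) = chi_6(C) * chi_6(C):
  {e}: (2)*(2), {r^6}: (2)*(2), {r^1, r^11}: (1)*(1), {r^2, r^10}: (-1)*(-1), {r^3, r^9}: (-2)*(-2), {r^4, r^8}: (-1)*(-1), {r^5, r^7}: (1)*(1), {s, sr^2, ...}: (0)*(0), {sr, sr^3, ...}: (0)*(0)
so (chi_6 * chi_6) takes values
  {e} -> 4, {r^6} -> 4, {r^1, r^11} -> 1, {r^2, r^10} -> 1, {r^3, r^9} -> 4, {r^4, r^8} -> 1, {r^5, r^7} -> 1, {s, sr^2, ...} -> 0, {sr, sr^3, ...} -> 0.
Now take the inner product of this character with each irreducible chi from the table, <chi_6*chi_6, chi> = (1/24) sum_C |C| (chi_6*chi_6)(C) conj(chi(C)):
  <chi_6*chi_6, chi_1> = (1/24)[1*(4)*conj(1) + 1*(4)*conj(1) + 2*(1)*conj(1) + 2*(1)*conj(1) + 2*(4)*conj(1) + 2*(1)*conj(1) + 2*(1)*conj(1) + 6*(0)*conj(1) + 6*(0)*conj(1)]
      = (1/24)[(4) + (4) + (2) + (2) + (8) + (2) + (2) + (0) + (0)] = 24/24 = 1
  <chi_6*chi_6, chi_2> = (1/24)[1*(4)*conj(1) + 1*(4)*conj(1) + 2*(1)*conj(1) + 2*(1)*conj(1) + 2*(4)*conj(1) + 2*(1)*conj(1) + 2*(1)*conj(1) + 6*(0)*conj(-1) + 6*(0)*conj(-1)]
      = (1/24)[(4) + (4) + (2) + (2) + (8) + (2) + (2) + (0) + (0)] = 24/24 = 1
  <chi_6*chi_6, chi_3> = (1/24)[1*(4)*conj(1) + 1*(4)*conj(1) + 2*(1)*conj(-1) + 2*(1)*conj(1) + 2*(4)*conj(-1) + 2*(1)*conj(1) + 2*(1)*conj(-1) + 6*(0)*conj(1) + 6*(0)*conj(-1)]
      = (1/24)[(4) + (4) + (-2) + (2) + (-8) + (2) + (-2) + (0) + (0)] = 0/24 = 0
  <chi_6*chi_6, chi_4> = (1/24)[1*(4)*conj(1) + 1*(4)*conj(1) + 2*(1)*conj(-1) + 2*(1)*conj(1) + 2*(4)*conj(-1) + 2*(1)*conj(1) + 2*(1)*conj(-1) + 6*(0)*conj(-1) + 6*(0)*conj(1)]
      = (1/24)[(4) + (4) + (-2) + (2) + (-8) + (2) + (-2) + (0) + (0)] = 0/24 = 0
  <chi_6*chi_6, chi_5> = (1/24)[1*(4)*conj(2) + 1*(4)*conj(-2) + 2*(1)*conj(sqrt(3)) + 2*(1)*conj(1) + 2*(4)*conj(0) + 2*(1)*conj(-1) + 2*(1)*conj(-sqrt(3)) + 6*(0)*conj(0) + 6*(0)*conj(0)]
      = (1/24)[(8) + (-8) + (2*sqrt(3)) + (2) + (0) + (-2) + (-2*sqrt(3)) + (0) + (0)] = 0/24 = 0
  <chi_6*chi_6, chi_6> = (1/24)[1*(4)*conj(2) + 1*(4)*conj(2) + 2*(1)*conj(1) + 2*(1)*conj(-1) + 2*(4)*conj(-2) + 2*(1)*conj(-1) + 2*(1)*conj(1) + 6*(0)*conj(0) + 6*(0)*conj(0)]
      = (1/24)[(8) + (8) + (2) + (-2) + (-16) + (-2) + (2) + (0) + (0)] = 0/24 = 0
  <chi_6*chi_6, chi_7> = (1/24)[1*(4)*conj(2) + 1*(4)*conj(-2) + 2*(1)*conj(0) + 2*(1)*conj(-2) + 2*(4)*conj(0) + 2*(1)*conj(2) + 2*(1)*conj(0) + 6*(0)*conj(0) + 6*(0)*conj(0)]
      = (1/24)[(8) + (-8) + (0) + (-4) + (0) + (4) + (0) + (0) + (0)] = 0/24 = 0
  <chi_6*chi_6, chi_8> = (1/24)[1*(4)*conj(2) + 1*(4)*conj(2) + 2*(1)*conj(-1) + 2*(1)*conj(-1) + 2*(4)*conj(2) + 2*(1)*conj(-1) + 2*(1)*conj(-1) + 6*(0)*conj(0) + 6*(0)*conj(0)]
      = (1/24)[(8) + (8) + (-2) + (-2) + (16) + (-2) + (-2) + (0) + (0)] = 24/24 = 1
  <chi_6*chi_6, chi_9> = (1/24)[1*(4)*conj(2) + 1*(4)*conj(-2) + 2*(1)*conj(-sqrt(3)) + 2*(1)*conj(1) + 2*(4)*conj(0) + 2*(1)*conj(-1) + 2*(1)*conj(sqrt(3)) + 6*(0)*conj(0) + 6*(0)*conj(0)]
      = (1/24)[(8) + (-8) + (-2*sqrt(3)) + (2) + (0) + (-2) + (2*sqrt(3)) + (0) + (0)] = 0/24 = 0
Hence the multiplicities are chi_1: 1, chi_2: 1, chi_8: 1. Dimension check: dim(chi_6)*dim(chi_6) = 2*2 = 4 and sum (mult * dim) = 1*1 + 1*1 + 1*2 = 4.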